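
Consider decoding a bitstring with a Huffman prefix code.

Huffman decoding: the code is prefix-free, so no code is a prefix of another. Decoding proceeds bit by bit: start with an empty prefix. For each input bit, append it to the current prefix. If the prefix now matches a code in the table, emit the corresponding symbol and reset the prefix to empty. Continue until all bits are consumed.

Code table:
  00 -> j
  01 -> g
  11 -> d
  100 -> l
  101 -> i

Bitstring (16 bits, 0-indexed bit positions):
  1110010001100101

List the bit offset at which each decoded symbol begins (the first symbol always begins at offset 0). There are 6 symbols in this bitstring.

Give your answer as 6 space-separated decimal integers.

Answer: 0 2 5 8 10 13

Derivation:
Bit 0: prefix='1' (no match yet)
Bit 1: prefix='11' -> emit 'd', reset
Bit 2: prefix='1' (no match yet)
Bit 3: prefix='10' (no match yet)
Bit 4: prefix='100' -> emit 'l', reset
Bit 5: prefix='1' (no match yet)
Bit 6: prefix='10' (no match yet)
Bit 7: prefix='100' -> emit 'l', reset
Bit 8: prefix='0' (no match yet)
Bit 9: prefix='01' -> emit 'g', reset
Bit 10: prefix='1' (no match yet)
Bit 11: prefix='10' (no match yet)
Bit 12: prefix='100' -> emit 'l', reset
Bit 13: prefix='1' (no match yet)
Bit 14: prefix='10' (no match yet)
Bit 15: prefix='101' -> emit 'i', reset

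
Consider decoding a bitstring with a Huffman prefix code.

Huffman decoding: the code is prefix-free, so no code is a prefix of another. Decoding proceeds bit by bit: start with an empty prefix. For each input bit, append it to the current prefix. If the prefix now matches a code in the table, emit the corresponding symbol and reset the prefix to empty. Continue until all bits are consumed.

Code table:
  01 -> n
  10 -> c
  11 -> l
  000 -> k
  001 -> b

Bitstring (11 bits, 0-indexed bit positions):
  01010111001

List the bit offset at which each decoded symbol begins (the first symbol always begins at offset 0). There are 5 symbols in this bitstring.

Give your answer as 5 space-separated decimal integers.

Answer: 0 2 4 6 8

Derivation:
Bit 0: prefix='0' (no match yet)
Bit 1: prefix='01' -> emit 'n', reset
Bit 2: prefix='0' (no match yet)
Bit 3: prefix='01' -> emit 'n', reset
Bit 4: prefix='0' (no match yet)
Bit 5: prefix='01' -> emit 'n', reset
Bit 6: prefix='1' (no match yet)
Bit 7: prefix='11' -> emit 'l', reset
Bit 8: prefix='0' (no match yet)
Bit 9: prefix='00' (no match yet)
Bit 10: prefix='001' -> emit 'b', reset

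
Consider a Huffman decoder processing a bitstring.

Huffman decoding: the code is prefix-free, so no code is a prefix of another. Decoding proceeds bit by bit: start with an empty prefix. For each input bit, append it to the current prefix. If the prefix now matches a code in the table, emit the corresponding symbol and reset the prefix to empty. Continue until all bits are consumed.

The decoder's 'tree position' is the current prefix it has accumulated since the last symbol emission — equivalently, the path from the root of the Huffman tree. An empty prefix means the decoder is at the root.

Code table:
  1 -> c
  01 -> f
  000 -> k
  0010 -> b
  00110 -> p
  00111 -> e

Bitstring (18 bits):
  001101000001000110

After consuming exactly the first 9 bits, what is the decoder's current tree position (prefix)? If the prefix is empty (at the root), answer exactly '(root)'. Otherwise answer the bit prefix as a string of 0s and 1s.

Bit 0: prefix='0' (no match yet)
Bit 1: prefix='00' (no match yet)
Bit 2: prefix='001' (no match yet)
Bit 3: prefix='0011' (no match yet)
Bit 4: prefix='00110' -> emit 'p', reset
Bit 5: prefix='1' -> emit 'c', reset
Bit 6: prefix='0' (no match yet)
Bit 7: prefix='00' (no match yet)
Bit 8: prefix='000' -> emit 'k', reset

Answer: (root)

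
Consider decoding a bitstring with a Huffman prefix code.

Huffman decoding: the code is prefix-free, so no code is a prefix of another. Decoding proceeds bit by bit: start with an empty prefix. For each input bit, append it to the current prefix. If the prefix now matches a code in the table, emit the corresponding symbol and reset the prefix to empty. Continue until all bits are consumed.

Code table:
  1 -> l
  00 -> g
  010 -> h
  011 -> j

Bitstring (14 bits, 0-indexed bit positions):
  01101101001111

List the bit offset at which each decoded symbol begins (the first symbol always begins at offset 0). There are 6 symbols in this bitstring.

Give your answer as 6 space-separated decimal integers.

Answer: 0 3 6 9 12 13

Derivation:
Bit 0: prefix='0' (no match yet)
Bit 1: prefix='01' (no match yet)
Bit 2: prefix='011' -> emit 'j', reset
Bit 3: prefix='0' (no match yet)
Bit 4: prefix='01' (no match yet)
Bit 5: prefix='011' -> emit 'j', reset
Bit 6: prefix='0' (no match yet)
Bit 7: prefix='01' (no match yet)
Bit 8: prefix='010' -> emit 'h', reset
Bit 9: prefix='0' (no match yet)
Bit 10: prefix='01' (no match yet)
Bit 11: prefix='011' -> emit 'j', reset
Bit 12: prefix='1' -> emit 'l', reset
Bit 13: prefix='1' -> emit 'l', reset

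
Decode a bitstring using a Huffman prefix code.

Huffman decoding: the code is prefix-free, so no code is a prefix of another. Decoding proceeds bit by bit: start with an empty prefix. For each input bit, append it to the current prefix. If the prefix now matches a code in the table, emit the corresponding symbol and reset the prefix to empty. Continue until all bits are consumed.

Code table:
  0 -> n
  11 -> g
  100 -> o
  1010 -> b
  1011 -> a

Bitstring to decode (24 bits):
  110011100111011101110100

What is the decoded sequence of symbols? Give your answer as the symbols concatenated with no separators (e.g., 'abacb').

Bit 0: prefix='1' (no match yet)
Bit 1: prefix='11' -> emit 'g', reset
Bit 2: prefix='0' -> emit 'n', reset
Bit 3: prefix='0' -> emit 'n', reset
Bit 4: prefix='1' (no match yet)
Bit 5: prefix='11' -> emit 'g', reset
Bit 6: prefix='1' (no match yet)
Bit 7: prefix='10' (no match yet)
Bit 8: prefix='100' -> emit 'o', reset
Bit 9: prefix='1' (no match yet)
Bit 10: prefix='11' -> emit 'g', reset
Bit 11: prefix='1' (no match yet)
Bit 12: prefix='10' (no match yet)
Bit 13: prefix='101' (no match yet)
Bit 14: prefix='1011' -> emit 'a', reset
Bit 15: prefix='1' (no match yet)
Bit 16: prefix='10' (no match yet)
Bit 17: prefix='101' (no match yet)
Bit 18: prefix='1011' -> emit 'a', reset
Bit 19: prefix='1' (no match yet)
Bit 20: prefix='10' (no match yet)
Bit 21: prefix='101' (no match yet)
Bit 22: prefix='1010' -> emit 'b', reset
Bit 23: prefix='0' -> emit 'n', reset

Answer: gnngogaabn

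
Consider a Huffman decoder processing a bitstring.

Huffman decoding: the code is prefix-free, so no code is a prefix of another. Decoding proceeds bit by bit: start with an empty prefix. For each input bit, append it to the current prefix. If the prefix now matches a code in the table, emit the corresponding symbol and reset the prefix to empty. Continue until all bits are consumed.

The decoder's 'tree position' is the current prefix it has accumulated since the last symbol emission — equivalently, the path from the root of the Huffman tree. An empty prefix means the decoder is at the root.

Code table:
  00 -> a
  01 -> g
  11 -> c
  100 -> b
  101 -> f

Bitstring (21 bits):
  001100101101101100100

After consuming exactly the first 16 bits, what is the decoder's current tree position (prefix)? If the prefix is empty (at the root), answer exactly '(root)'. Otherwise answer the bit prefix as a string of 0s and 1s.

Bit 0: prefix='0' (no match yet)
Bit 1: prefix='00' -> emit 'a', reset
Bit 2: prefix='1' (no match yet)
Bit 3: prefix='11' -> emit 'c', reset
Bit 4: prefix='0' (no match yet)
Bit 5: prefix='00' -> emit 'a', reset
Bit 6: prefix='1' (no match yet)
Bit 7: prefix='10' (no match yet)
Bit 8: prefix='101' -> emit 'f', reset
Bit 9: prefix='1' (no match yet)
Bit 10: prefix='10' (no match yet)
Bit 11: prefix='101' -> emit 'f', reset
Bit 12: prefix='1' (no match yet)
Bit 13: prefix='10' (no match yet)
Bit 14: prefix='101' -> emit 'f', reset
Bit 15: prefix='1' (no match yet)

Answer: 1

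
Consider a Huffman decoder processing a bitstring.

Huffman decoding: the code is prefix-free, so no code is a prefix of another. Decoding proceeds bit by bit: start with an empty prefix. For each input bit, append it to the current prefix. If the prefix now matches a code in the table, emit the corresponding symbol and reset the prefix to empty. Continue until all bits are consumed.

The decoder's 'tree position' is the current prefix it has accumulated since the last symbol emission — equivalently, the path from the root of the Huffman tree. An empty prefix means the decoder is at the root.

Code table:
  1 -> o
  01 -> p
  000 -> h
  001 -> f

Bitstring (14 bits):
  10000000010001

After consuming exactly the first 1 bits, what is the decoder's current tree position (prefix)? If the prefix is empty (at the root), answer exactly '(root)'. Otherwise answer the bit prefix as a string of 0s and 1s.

Bit 0: prefix='1' -> emit 'o', reset

Answer: (root)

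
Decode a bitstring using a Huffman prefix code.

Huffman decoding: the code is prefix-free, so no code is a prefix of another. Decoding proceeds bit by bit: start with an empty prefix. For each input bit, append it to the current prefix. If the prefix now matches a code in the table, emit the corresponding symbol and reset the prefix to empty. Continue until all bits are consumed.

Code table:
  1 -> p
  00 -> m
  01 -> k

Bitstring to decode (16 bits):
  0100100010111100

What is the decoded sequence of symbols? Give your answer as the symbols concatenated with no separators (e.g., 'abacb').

Answer: kmpmkkpppm

Derivation:
Bit 0: prefix='0' (no match yet)
Bit 1: prefix='01' -> emit 'k', reset
Bit 2: prefix='0' (no match yet)
Bit 3: prefix='00' -> emit 'm', reset
Bit 4: prefix='1' -> emit 'p', reset
Bit 5: prefix='0' (no match yet)
Bit 6: prefix='00' -> emit 'm', reset
Bit 7: prefix='0' (no match yet)
Bit 8: prefix='01' -> emit 'k', reset
Bit 9: prefix='0' (no match yet)
Bit 10: prefix='01' -> emit 'k', reset
Bit 11: prefix='1' -> emit 'p', reset
Bit 12: prefix='1' -> emit 'p', reset
Bit 13: prefix='1' -> emit 'p', reset
Bit 14: prefix='0' (no match yet)
Bit 15: prefix='00' -> emit 'm', reset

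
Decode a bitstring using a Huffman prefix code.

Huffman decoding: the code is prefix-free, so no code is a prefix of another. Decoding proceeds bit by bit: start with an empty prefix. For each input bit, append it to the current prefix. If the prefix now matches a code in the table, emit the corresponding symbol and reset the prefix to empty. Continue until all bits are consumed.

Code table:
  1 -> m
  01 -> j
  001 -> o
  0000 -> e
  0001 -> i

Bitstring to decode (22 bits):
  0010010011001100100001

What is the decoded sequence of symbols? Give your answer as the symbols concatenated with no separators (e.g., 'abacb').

Answer: ooomomoem

Derivation:
Bit 0: prefix='0' (no match yet)
Bit 1: prefix='00' (no match yet)
Bit 2: prefix='001' -> emit 'o', reset
Bit 3: prefix='0' (no match yet)
Bit 4: prefix='00' (no match yet)
Bit 5: prefix='001' -> emit 'o', reset
Bit 6: prefix='0' (no match yet)
Bit 7: prefix='00' (no match yet)
Bit 8: prefix='001' -> emit 'o', reset
Bit 9: prefix='1' -> emit 'm', reset
Bit 10: prefix='0' (no match yet)
Bit 11: prefix='00' (no match yet)
Bit 12: prefix='001' -> emit 'o', reset
Bit 13: prefix='1' -> emit 'm', reset
Bit 14: prefix='0' (no match yet)
Bit 15: prefix='00' (no match yet)
Bit 16: prefix='001' -> emit 'o', reset
Bit 17: prefix='0' (no match yet)
Bit 18: prefix='00' (no match yet)
Bit 19: prefix='000' (no match yet)
Bit 20: prefix='0000' -> emit 'e', reset
Bit 21: prefix='1' -> emit 'm', reset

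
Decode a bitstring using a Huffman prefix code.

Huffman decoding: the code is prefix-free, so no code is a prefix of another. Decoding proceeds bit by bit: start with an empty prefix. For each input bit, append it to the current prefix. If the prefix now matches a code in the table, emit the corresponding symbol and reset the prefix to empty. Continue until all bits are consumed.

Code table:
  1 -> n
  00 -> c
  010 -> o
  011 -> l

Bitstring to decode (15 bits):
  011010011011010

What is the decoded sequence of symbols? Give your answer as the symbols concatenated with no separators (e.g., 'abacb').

Bit 0: prefix='0' (no match yet)
Bit 1: prefix='01' (no match yet)
Bit 2: prefix='011' -> emit 'l', reset
Bit 3: prefix='0' (no match yet)
Bit 4: prefix='01' (no match yet)
Bit 5: prefix='010' -> emit 'o', reset
Bit 6: prefix='0' (no match yet)
Bit 7: prefix='01' (no match yet)
Bit 8: prefix='011' -> emit 'l', reset
Bit 9: prefix='0' (no match yet)
Bit 10: prefix='01' (no match yet)
Bit 11: prefix='011' -> emit 'l', reset
Bit 12: prefix='0' (no match yet)
Bit 13: prefix='01' (no match yet)
Bit 14: prefix='010' -> emit 'o', reset

Answer: lollo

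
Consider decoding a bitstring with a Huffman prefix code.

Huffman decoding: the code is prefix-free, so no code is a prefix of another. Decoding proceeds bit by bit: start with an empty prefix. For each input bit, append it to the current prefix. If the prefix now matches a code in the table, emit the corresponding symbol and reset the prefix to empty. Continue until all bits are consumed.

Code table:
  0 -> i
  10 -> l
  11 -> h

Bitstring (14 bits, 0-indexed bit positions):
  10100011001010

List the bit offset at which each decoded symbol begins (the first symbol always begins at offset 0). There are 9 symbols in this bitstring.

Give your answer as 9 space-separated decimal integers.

Answer: 0 2 4 5 6 8 9 10 12

Derivation:
Bit 0: prefix='1' (no match yet)
Bit 1: prefix='10' -> emit 'l', reset
Bit 2: prefix='1' (no match yet)
Bit 3: prefix='10' -> emit 'l', reset
Bit 4: prefix='0' -> emit 'i', reset
Bit 5: prefix='0' -> emit 'i', reset
Bit 6: prefix='1' (no match yet)
Bit 7: prefix='11' -> emit 'h', reset
Bit 8: prefix='0' -> emit 'i', reset
Bit 9: prefix='0' -> emit 'i', reset
Bit 10: prefix='1' (no match yet)
Bit 11: prefix='10' -> emit 'l', reset
Bit 12: prefix='1' (no match yet)
Bit 13: prefix='10' -> emit 'l', reset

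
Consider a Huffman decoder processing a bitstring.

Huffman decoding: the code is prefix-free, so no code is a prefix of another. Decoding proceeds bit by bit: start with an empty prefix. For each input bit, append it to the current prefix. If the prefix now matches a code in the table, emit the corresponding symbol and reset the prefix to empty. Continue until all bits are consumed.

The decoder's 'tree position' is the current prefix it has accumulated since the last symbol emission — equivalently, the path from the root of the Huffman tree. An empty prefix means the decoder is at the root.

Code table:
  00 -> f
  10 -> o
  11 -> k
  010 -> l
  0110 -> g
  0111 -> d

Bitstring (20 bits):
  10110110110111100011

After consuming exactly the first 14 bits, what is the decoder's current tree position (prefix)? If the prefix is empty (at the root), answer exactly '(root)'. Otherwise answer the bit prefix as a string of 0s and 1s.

Bit 0: prefix='1' (no match yet)
Bit 1: prefix='10' -> emit 'o', reset
Bit 2: prefix='1' (no match yet)
Bit 3: prefix='11' -> emit 'k', reset
Bit 4: prefix='0' (no match yet)
Bit 5: prefix='01' (no match yet)
Bit 6: prefix='011' (no match yet)
Bit 7: prefix='0110' -> emit 'g', reset
Bit 8: prefix='1' (no match yet)
Bit 9: prefix='11' -> emit 'k', reset
Bit 10: prefix='0' (no match yet)
Bit 11: prefix='01' (no match yet)
Bit 12: prefix='011' (no match yet)
Bit 13: prefix='0111' -> emit 'd', reset

Answer: (root)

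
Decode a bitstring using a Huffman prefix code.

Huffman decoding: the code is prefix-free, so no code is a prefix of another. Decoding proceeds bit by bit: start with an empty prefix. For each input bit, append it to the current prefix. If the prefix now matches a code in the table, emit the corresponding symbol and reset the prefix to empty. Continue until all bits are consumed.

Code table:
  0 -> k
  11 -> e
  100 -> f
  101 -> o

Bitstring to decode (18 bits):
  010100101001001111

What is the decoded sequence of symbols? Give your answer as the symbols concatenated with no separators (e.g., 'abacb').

Bit 0: prefix='0' -> emit 'k', reset
Bit 1: prefix='1' (no match yet)
Bit 2: prefix='10' (no match yet)
Bit 3: prefix='101' -> emit 'o', reset
Bit 4: prefix='0' -> emit 'k', reset
Bit 5: prefix='0' -> emit 'k', reset
Bit 6: prefix='1' (no match yet)
Bit 7: prefix='10' (no match yet)
Bit 8: prefix='101' -> emit 'o', reset
Bit 9: prefix='0' -> emit 'k', reset
Bit 10: prefix='0' -> emit 'k', reset
Bit 11: prefix='1' (no match yet)
Bit 12: prefix='10' (no match yet)
Bit 13: prefix='100' -> emit 'f', reset
Bit 14: prefix='1' (no match yet)
Bit 15: prefix='11' -> emit 'e', reset
Bit 16: prefix='1' (no match yet)
Bit 17: prefix='11' -> emit 'e', reset

Answer: kokkokkfee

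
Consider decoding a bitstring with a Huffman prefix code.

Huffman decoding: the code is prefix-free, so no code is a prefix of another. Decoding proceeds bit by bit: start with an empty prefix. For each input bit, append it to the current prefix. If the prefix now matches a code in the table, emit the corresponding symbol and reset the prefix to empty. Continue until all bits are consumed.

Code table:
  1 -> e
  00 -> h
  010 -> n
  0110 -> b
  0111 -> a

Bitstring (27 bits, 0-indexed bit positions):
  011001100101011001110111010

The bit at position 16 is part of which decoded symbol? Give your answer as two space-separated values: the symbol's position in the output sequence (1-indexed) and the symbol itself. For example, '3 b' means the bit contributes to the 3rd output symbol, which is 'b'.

Bit 0: prefix='0' (no match yet)
Bit 1: prefix='01' (no match yet)
Bit 2: prefix='011' (no match yet)
Bit 3: prefix='0110' -> emit 'b', reset
Bit 4: prefix='0' (no match yet)
Bit 5: prefix='01' (no match yet)
Bit 6: prefix='011' (no match yet)
Bit 7: prefix='0110' -> emit 'b', reset
Bit 8: prefix='0' (no match yet)
Bit 9: prefix='01' (no match yet)
Bit 10: prefix='010' -> emit 'n', reset
Bit 11: prefix='1' -> emit 'e', reset
Bit 12: prefix='0' (no match yet)
Bit 13: prefix='01' (no match yet)
Bit 14: prefix='011' (no match yet)
Bit 15: prefix='0110' -> emit 'b', reset
Bit 16: prefix='0' (no match yet)
Bit 17: prefix='01' (no match yet)
Bit 18: prefix='011' (no match yet)
Bit 19: prefix='0111' -> emit 'a', reset
Bit 20: prefix='0' (no match yet)

Answer: 6 a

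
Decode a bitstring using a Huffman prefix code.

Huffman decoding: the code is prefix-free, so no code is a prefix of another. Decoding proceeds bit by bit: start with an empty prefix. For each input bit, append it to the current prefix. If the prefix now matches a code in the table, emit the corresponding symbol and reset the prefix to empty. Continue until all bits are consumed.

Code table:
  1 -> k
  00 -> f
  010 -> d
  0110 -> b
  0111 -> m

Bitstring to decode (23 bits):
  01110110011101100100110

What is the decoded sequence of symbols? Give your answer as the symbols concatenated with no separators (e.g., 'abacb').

Bit 0: prefix='0' (no match yet)
Bit 1: prefix='01' (no match yet)
Bit 2: prefix='011' (no match yet)
Bit 3: prefix='0111' -> emit 'm', reset
Bit 4: prefix='0' (no match yet)
Bit 5: prefix='01' (no match yet)
Bit 6: prefix='011' (no match yet)
Bit 7: prefix='0110' -> emit 'b', reset
Bit 8: prefix='0' (no match yet)
Bit 9: prefix='01' (no match yet)
Bit 10: prefix='011' (no match yet)
Bit 11: prefix='0111' -> emit 'm', reset
Bit 12: prefix='0' (no match yet)
Bit 13: prefix='01' (no match yet)
Bit 14: prefix='011' (no match yet)
Bit 15: prefix='0110' -> emit 'b', reset
Bit 16: prefix='0' (no match yet)
Bit 17: prefix='01' (no match yet)
Bit 18: prefix='010' -> emit 'd', reset
Bit 19: prefix='0' (no match yet)
Bit 20: prefix='01' (no match yet)
Bit 21: prefix='011' (no match yet)
Bit 22: prefix='0110' -> emit 'b', reset

Answer: mbmbdb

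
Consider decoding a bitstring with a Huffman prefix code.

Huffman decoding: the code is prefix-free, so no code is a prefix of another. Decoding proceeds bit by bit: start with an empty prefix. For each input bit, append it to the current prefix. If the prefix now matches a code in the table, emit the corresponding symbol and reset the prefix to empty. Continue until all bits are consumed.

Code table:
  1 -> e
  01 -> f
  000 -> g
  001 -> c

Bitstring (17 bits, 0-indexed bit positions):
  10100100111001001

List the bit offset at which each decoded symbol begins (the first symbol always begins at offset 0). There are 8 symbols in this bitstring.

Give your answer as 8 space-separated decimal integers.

Bit 0: prefix='1' -> emit 'e', reset
Bit 1: prefix='0' (no match yet)
Bit 2: prefix='01' -> emit 'f', reset
Bit 3: prefix='0' (no match yet)
Bit 4: prefix='00' (no match yet)
Bit 5: prefix='001' -> emit 'c', reset
Bit 6: prefix='0' (no match yet)
Bit 7: prefix='00' (no match yet)
Bit 8: prefix='001' -> emit 'c', reset
Bit 9: prefix='1' -> emit 'e', reset
Bit 10: prefix='1' -> emit 'e', reset
Bit 11: prefix='0' (no match yet)
Bit 12: prefix='00' (no match yet)
Bit 13: prefix='001' -> emit 'c', reset
Bit 14: prefix='0' (no match yet)
Bit 15: prefix='00' (no match yet)
Bit 16: prefix='001' -> emit 'c', reset

Answer: 0 1 3 6 9 10 11 14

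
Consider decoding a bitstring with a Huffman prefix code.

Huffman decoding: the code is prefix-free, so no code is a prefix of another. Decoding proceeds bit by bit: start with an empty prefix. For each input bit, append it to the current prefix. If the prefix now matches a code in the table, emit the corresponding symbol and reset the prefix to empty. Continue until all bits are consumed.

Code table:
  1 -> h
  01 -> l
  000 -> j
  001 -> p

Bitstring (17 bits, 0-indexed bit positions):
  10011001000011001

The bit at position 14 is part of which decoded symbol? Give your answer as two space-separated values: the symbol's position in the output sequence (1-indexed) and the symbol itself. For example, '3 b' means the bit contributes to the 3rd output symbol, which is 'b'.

Bit 0: prefix='1' -> emit 'h', reset
Bit 1: prefix='0' (no match yet)
Bit 2: prefix='00' (no match yet)
Bit 3: prefix='001' -> emit 'p', reset
Bit 4: prefix='1' -> emit 'h', reset
Bit 5: prefix='0' (no match yet)
Bit 6: prefix='00' (no match yet)
Bit 7: prefix='001' -> emit 'p', reset
Bit 8: prefix='0' (no match yet)
Bit 9: prefix='00' (no match yet)
Bit 10: prefix='000' -> emit 'j', reset
Bit 11: prefix='0' (no match yet)
Bit 12: prefix='01' -> emit 'l', reset
Bit 13: prefix='1' -> emit 'h', reset
Bit 14: prefix='0' (no match yet)
Bit 15: prefix='00' (no match yet)
Bit 16: prefix='001' -> emit 'p', reset

Answer: 8 p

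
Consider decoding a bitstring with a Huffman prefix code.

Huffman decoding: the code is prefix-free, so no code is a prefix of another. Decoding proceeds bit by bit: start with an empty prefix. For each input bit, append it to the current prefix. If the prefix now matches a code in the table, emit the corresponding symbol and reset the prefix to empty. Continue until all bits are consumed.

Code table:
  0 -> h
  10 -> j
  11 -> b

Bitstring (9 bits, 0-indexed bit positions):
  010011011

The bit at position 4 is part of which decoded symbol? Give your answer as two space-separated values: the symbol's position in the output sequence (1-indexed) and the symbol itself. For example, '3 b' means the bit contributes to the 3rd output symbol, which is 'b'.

Bit 0: prefix='0' -> emit 'h', reset
Bit 1: prefix='1' (no match yet)
Bit 2: prefix='10' -> emit 'j', reset
Bit 3: prefix='0' -> emit 'h', reset
Bit 4: prefix='1' (no match yet)
Bit 5: prefix='11' -> emit 'b', reset
Bit 6: prefix='0' -> emit 'h', reset
Bit 7: prefix='1' (no match yet)
Bit 8: prefix='11' -> emit 'b', reset

Answer: 4 b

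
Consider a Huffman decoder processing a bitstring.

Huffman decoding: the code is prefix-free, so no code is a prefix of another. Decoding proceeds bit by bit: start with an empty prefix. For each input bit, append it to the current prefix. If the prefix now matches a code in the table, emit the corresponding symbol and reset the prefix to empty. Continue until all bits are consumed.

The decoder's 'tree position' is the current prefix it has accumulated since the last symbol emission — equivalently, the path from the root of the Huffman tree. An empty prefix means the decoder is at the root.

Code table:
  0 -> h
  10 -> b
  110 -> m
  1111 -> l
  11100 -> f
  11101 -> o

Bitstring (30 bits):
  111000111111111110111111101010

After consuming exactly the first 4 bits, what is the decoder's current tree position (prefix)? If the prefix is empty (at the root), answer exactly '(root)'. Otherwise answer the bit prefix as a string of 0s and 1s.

Answer: 1110

Derivation:
Bit 0: prefix='1' (no match yet)
Bit 1: prefix='11' (no match yet)
Bit 2: prefix='111' (no match yet)
Bit 3: prefix='1110' (no match yet)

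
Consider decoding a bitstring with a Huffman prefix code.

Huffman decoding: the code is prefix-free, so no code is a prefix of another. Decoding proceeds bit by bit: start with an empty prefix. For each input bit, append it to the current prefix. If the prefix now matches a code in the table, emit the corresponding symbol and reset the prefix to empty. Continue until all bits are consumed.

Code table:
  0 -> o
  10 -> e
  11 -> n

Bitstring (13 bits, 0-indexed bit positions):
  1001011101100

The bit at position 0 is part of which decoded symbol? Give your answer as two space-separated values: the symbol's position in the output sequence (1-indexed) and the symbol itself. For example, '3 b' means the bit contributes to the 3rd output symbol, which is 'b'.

Answer: 1 e

Derivation:
Bit 0: prefix='1' (no match yet)
Bit 1: prefix='10' -> emit 'e', reset
Bit 2: prefix='0' -> emit 'o', reset
Bit 3: prefix='1' (no match yet)
Bit 4: prefix='10' -> emit 'e', reset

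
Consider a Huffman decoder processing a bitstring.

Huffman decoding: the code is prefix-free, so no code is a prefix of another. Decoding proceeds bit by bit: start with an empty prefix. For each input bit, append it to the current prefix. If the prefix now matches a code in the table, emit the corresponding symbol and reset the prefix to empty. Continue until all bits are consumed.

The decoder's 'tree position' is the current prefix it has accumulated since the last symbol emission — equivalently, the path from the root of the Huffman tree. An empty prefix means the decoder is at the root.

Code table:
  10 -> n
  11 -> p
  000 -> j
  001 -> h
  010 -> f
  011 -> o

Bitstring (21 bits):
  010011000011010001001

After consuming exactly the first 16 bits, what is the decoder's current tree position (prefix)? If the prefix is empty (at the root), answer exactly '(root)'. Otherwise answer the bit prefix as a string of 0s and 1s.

Answer: 0

Derivation:
Bit 0: prefix='0' (no match yet)
Bit 1: prefix='01' (no match yet)
Bit 2: prefix='010' -> emit 'f', reset
Bit 3: prefix='0' (no match yet)
Bit 4: prefix='01' (no match yet)
Bit 5: prefix='011' -> emit 'o', reset
Bit 6: prefix='0' (no match yet)
Bit 7: prefix='00' (no match yet)
Bit 8: prefix='000' -> emit 'j', reset
Bit 9: prefix='0' (no match yet)
Bit 10: prefix='01' (no match yet)
Bit 11: prefix='011' -> emit 'o', reset
Bit 12: prefix='0' (no match yet)
Bit 13: prefix='01' (no match yet)
Bit 14: prefix='010' -> emit 'f', reset
Bit 15: prefix='0' (no match yet)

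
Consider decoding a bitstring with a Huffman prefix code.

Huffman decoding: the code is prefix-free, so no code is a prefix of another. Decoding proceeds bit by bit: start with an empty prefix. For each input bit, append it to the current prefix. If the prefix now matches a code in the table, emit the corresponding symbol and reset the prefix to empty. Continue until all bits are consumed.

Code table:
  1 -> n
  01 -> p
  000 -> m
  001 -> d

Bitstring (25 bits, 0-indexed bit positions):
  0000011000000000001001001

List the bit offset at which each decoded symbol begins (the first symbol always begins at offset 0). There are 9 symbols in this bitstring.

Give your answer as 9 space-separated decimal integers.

Bit 0: prefix='0' (no match yet)
Bit 1: prefix='00' (no match yet)
Bit 2: prefix='000' -> emit 'm', reset
Bit 3: prefix='0' (no match yet)
Bit 4: prefix='00' (no match yet)
Bit 5: prefix='001' -> emit 'd', reset
Bit 6: prefix='1' -> emit 'n', reset
Bit 7: prefix='0' (no match yet)
Bit 8: prefix='00' (no match yet)
Bit 9: prefix='000' -> emit 'm', reset
Bit 10: prefix='0' (no match yet)
Bit 11: prefix='00' (no match yet)
Bit 12: prefix='000' -> emit 'm', reset
Bit 13: prefix='0' (no match yet)
Bit 14: prefix='00' (no match yet)
Bit 15: prefix='000' -> emit 'm', reset
Bit 16: prefix='0' (no match yet)
Bit 17: prefix='00' (no match yet)
Bit 18: prefix='001' -> emit 'd', reset
Bit 19: prefix='0' (no match yet)
Bit 20: prefix='00' (no match yet)
Bit 21: prefix='001' -> emit 'd', reset
Bit 22: prefix='0' (no match yet)
Bit 23: prefix='00' (no match yet)
Bit 24: prefix='001' -> emit 'd', reset

Answer: 0 3 6 7 10 13 16 19 22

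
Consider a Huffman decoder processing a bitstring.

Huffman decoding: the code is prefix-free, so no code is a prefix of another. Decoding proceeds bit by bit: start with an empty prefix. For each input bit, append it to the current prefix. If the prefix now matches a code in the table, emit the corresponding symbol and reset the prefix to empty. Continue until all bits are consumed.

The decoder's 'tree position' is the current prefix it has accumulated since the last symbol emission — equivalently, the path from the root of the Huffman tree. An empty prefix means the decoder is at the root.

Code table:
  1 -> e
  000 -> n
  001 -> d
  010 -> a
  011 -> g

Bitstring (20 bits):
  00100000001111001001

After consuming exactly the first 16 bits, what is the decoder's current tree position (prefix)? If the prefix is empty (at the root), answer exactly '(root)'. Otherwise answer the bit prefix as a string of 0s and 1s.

Bit 0: prefix='0' (no match yet)
Bit 1: prefix='00' (no match yet)
Bit 2: prefix='001' -> emit 'd', reset
Bit 3: prefix='0' (no match yet)
Bit 4: prefix='00' (no match yet)
Bit 5: prefix='000' -> emit 'n', reset
Bit 6: prefix='0' (no match yet)
Bit 7: prefix='00' (no match yet)
Bit 8: prefix='000' -> emit 'n', reset
Bit 9: prefix='0' (no match yet)
Bit 10: prefix='01' (no match yet)
Bit 11: prefix='011' -> emit 'g', reset
Bit 12: prefix='1' -> emit 'e', reset
Bit 13: prefix='1' -> emit 'e', reset
Bit 14: prefix='0' (no match yet)
Bit 15: prefix='00' (no match yet)

Answer: 00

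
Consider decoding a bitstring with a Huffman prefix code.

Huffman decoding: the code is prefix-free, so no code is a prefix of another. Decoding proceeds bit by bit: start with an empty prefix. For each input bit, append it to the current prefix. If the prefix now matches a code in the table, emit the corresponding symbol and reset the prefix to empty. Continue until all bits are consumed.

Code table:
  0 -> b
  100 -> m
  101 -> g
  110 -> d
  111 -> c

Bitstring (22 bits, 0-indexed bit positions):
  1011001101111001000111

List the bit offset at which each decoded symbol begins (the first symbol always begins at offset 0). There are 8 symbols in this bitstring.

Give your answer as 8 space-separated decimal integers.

Answer: 0 3 6 9 12 15 18 19

Derivation:
Bit 0: prefix='1' (no match yet)
Bit 1: prefix='10' (no match yet)
Bit 2: prefix='101' -> emit 'g', reset
Bit 3: prefix='1' (no match yet)
Bit 4: prefix='10' (no match yet)
Bit 5: prefix='100' -> emit 'm', reset
Bit 6: prefix='1' (no match yet)
Bit 7: prefix='11' (no match yet)
Bit 8: prefix='110' -> emit 'd', reset
Bit 9: prefix='1' (no match yet)
Bit 10: prefix='11' (no match yet)
Bit 11: prefix='111' -> emit 'c', reset
Bit 12: prefix='1' (no match yet)
Bit 13: prefix='10' (no match yet)
Bit 14: prefix='100' -> emit 'm', reset
Bit 15: prefix='1' (no match yet)
Bit 16: prefix='10' (no match yet)
Bit 17: prefix='100' -> emit 'm', reset
Bit 18: prefix='0' -> emit 'b', reset
Bit 19: prefix='1' (no match yet)
Bit 20: prefix='11' (no match yet)
Bit 21: prefix='111' -> emit 'c', reset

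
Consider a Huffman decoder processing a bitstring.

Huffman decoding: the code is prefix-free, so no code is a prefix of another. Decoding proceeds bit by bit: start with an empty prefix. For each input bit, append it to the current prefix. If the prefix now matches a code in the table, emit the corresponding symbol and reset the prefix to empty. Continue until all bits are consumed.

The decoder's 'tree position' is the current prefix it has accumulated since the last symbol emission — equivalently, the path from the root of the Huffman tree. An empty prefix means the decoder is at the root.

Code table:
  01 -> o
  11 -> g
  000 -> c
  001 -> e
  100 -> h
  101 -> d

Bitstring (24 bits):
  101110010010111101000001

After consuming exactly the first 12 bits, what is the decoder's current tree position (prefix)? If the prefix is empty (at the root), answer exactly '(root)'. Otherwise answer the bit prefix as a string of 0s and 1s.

Bit 0: prefix='1' (no match yet)
Bit 1: prefix='10' (no match yet)
Bit 2: prefix='101' -> emit 'd', reset
Bit 3: prefix='1' (no match yet)
Bit 4: prefix='11' -> emit 'g', reset
Bit 5: prefix='0' (no match yet)
Bit 6: prefix='00' (no match yet)
Bit 7: prefix='001' -> emit 'e', reset
Bit 8: prefix='0' (no match yet)
Bit 9: prefix='00' (no match yet)
Bit 10: prefix='001' -> emit 'e', reset
Bit 11: prefix='0' (no match yet)

Answer: 0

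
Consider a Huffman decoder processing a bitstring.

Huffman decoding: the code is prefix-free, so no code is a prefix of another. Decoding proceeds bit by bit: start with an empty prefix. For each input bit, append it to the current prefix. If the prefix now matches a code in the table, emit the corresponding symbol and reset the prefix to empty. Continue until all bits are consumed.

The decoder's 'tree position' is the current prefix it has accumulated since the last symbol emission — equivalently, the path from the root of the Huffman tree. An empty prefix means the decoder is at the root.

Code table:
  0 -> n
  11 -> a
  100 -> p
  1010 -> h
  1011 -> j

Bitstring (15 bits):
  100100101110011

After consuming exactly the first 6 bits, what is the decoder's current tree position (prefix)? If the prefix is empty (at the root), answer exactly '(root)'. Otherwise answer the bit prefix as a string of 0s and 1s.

Bit 0: prefix='1' (no match yet)
Bit 1: prefix='10' (no match yet)
Bit 2: prefix='100' -> emit 'p', reset
Bit 3: prefix='1' (no match yet)
Bit 4: prefix='10' (no match yet)
Bit 5: prefix='100' -> emit 'p', reset

Answer: (root)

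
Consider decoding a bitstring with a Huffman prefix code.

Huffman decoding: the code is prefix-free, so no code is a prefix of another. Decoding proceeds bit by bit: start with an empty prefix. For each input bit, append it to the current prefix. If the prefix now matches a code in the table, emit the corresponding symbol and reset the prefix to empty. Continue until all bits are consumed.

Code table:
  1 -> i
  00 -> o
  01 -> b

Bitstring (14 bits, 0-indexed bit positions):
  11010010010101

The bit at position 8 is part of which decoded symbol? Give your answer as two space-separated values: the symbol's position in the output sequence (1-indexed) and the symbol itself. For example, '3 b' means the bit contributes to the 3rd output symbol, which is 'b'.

Answer: 6 o

Derivation:
Bit 0: prefix='1' -> emit 'i', reset
Bit 1: prefix='1' -> emit 'i', reset
Bit 2: prefix='0' (no match yet)
Bit 3: prefix='01' -> emit 'b', reset
Bit 4: prefix='0' (no match yet)
Bit 5: prefix='00' -> emit 'o', reset
Bit 6: prefix='1' -> emit 'i', reset
Bit 7: prefix='0' (no match yet)
Bit 8: prefix='00' -> emit 'o', reset
Bit 9: prefix='1' -> emit 'i', reset
Bit 10: prefix='0' (no match yet)
Bit 11: prefix='01' -> emit 'b', reset
Bit 12: prefix='0' (no match yet)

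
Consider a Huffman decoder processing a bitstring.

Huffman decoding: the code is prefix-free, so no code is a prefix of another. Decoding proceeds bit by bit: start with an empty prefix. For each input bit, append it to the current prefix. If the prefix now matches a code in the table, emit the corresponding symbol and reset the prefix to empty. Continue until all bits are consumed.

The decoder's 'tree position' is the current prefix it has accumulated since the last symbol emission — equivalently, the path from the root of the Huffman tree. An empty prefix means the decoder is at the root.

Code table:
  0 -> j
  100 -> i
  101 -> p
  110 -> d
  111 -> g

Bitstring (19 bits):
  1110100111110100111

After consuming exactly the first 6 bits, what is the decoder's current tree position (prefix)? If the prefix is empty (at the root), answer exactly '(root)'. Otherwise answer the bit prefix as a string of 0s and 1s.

Answer: 10

Derivation:
Bit 0: prefix='1' (no match yet)
Bit 1: prefix='11' (no match yet)
Bit 2: prefix='111' -> emit 'g', reset
Bit 3: prefix='0' -> emit 'j', reset
Bit 4: prefix='1' (no match yet)
Bit 5: prefix='10' (no match yet)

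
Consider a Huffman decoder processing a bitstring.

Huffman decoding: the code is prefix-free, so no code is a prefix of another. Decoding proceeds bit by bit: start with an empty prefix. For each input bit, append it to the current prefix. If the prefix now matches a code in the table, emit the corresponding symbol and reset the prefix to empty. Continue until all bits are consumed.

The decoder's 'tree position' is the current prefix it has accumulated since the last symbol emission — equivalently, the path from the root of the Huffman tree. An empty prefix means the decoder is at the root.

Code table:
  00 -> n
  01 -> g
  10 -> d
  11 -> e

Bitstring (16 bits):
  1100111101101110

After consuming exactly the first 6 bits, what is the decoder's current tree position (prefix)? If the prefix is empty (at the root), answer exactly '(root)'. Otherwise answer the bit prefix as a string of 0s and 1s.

Bit 0: prefix='1' (no match yet)
Bit 1: prefix='11' -> emit 'e', reset
Bit 2: prefix='0' (no match yet)
Bit 3: prefix='00' -> emit 'n', reset
Bit 4: prefix='1' (no match yet)
Bit 5: prefix='11' -> emit 'e', reset

Answer: (root)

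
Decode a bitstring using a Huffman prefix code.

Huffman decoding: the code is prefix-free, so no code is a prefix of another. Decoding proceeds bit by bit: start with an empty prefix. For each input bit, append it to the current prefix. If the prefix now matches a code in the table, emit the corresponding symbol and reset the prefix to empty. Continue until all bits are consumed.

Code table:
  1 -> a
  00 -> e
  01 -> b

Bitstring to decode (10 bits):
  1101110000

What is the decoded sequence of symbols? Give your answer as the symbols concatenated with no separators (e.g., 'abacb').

Bit 0: prefix='1' -> emit 'a', reset
Bit 1: prefix='1' -> emit 'a', reset
Bit 2: prefix='0' (no match yet)
Bit 3: prefix='01' -> emit 'b', reset
Bit 4: prefix='1' -> emit 'a', reset
Bit 5: prefix='1' -> emit 'a', reset
Bit 6: prefix='0' (no match yet)
Bit 7: prefix='00' -> emit 'e', reset
Bit 8: prefix='0' (no match yet)
Bit 9: prefix='00' -> emit 'e', reset

Answer: aabaaee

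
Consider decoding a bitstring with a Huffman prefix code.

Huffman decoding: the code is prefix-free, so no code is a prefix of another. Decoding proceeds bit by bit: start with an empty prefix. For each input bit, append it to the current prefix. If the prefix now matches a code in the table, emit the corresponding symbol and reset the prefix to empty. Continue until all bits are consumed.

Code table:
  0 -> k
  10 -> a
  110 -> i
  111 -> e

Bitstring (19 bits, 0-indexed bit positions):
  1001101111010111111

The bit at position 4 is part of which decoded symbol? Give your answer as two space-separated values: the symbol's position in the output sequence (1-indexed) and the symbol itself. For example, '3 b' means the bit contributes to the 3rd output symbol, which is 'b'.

Bit 0: prefix='1' (no match yet)
Bit 1: prefix='10' -> emit 'a', reset
Bit 2: prefix='0' -> emit 'k', reset
Bit 3: prefix='1' (no match yet)
Bit 4: prefix='11' (no match yet)
Bit 5: prefix='110' -> emit 'i', reset
Bit 6: prefix='1' (no match yet)
Bit 7: prefix='11' (no match yet)
Bit 8: prefix='111' -> emit 'e', reset

Answer: 3 i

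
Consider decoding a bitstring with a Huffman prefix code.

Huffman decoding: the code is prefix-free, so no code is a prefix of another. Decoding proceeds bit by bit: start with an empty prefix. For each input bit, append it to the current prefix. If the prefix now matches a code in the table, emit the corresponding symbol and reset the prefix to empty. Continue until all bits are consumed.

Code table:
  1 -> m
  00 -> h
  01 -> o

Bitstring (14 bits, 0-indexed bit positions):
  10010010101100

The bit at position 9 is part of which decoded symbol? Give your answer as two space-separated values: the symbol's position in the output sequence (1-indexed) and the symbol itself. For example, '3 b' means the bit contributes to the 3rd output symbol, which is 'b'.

Bit 0: prefix='1' -> emit 'm', reset
Bit 1: prefix='0' (no match yet)
Bit 2: prefix='00' -> emit 'h', reset
Bit 3: prefix='1' -> emit 'm', reset
Bit 4: prefix='0' (no match yet)
Bit 5: prefix='00' -> emit 'h', reset
Bit 6: prefix='1' -> emit 'm', reset
Bit 7: prefix='0' (no match yet)
Bit 8: prefix='01' -> emit 'o', reset
Bit 9: prefix='0' (no match yet)
Bit 10: prefix='01' -> emit 'o', reset
Bit 11: prefix='1' -> emit 'm', reset
Bit 12: prefix='0' (no match yet)
Bit 13: prefix='00' -> emit 'h', reset

Answer: 7 o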